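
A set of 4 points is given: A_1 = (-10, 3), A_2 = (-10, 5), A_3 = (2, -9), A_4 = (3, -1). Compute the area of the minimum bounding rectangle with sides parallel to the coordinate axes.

x ranges over [-10, 3], width 13.
y ranges over [-9, 5], height 14.
Area = 13 × 14 = 182.

182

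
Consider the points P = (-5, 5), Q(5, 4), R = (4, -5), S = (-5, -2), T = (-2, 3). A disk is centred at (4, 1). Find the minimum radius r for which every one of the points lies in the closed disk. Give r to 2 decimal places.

The required radius is the distance from (4, 1) to the farthest point.
Squared distances: 97, 10, 36, 90, 40.
Maximum is 97, attained at P.
r = √97 ≈ 9.85.

9.85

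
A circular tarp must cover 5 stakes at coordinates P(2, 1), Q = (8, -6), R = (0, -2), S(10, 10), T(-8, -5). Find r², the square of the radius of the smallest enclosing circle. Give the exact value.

A smallest enclosing disk is always determined by at most three of the input points on its boundary.
The farthest pair is S–T with squared distance 549. The circle on this segment as diameter has centre (1, 2.5) and r² = 549/4 = 137.25.
Check P: distance² to centre = 3.25 ≤ 137.25, so it lies inside.
All remaining points lie in this disk, and no smaller disk contains both endpoints, so this is the minimum enclosing circle.

137.25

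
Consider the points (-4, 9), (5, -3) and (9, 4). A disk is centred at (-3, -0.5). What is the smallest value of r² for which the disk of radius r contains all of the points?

164.25

The required radius is the distance from (-3, -0.5) to the farthest point.
Squared distances: 91.25, 70.25, 164.25.
Maximum is 164.25, attained at (9, 4).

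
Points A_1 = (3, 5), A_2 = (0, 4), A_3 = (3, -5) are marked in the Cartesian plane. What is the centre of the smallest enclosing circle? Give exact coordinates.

(3, 0)

Side lengths²: A_1A_2² = 10, A_1A_3² = 100, A_2A_3² = 90.
Since A_1A_3² = 100 ≥ 90 + 10 = 100, the angle opposite A_1A_3 is not acute, so the smallest enclosing circle has A_1A_3 as diameter.
Centre = midpoint of A_1A_3 = (3, 0), r² = 100/4 = 25.
Centre = (3, 0).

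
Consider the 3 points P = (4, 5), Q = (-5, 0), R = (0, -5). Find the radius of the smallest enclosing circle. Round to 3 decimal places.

Side lengths²: PQ² = 106, PR² = 116, QR² = 50.
Since PR² = 116 < 106 + 50 = 156, the triangle is acute, so the smallest enclosing circle is the circumcircle.
Circumcentre = (4/7, 4/7), r² = 1537/49.
r = √(1537/49) ≈ 5.601.

5.601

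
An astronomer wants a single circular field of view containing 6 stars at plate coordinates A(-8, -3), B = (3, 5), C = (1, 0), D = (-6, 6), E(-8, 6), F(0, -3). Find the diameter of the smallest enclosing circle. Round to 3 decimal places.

13.658

By Welzl's lemma the MEC is supported by two points (diametrically opposite) or three points (on a circumcircle).
The minimum enclosing circle is determined by three boundary points: A, B, E.
Their circumcentre is (-63/22, 1.5) with r² = 11285/242.
The farthest remaining point D is at distance² 7281/242 ≤ 11285/242.
Diameter = 2r = 2√(11285/242) ≈ 13.658.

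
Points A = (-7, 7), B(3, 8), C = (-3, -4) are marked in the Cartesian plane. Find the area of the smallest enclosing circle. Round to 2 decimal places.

150.52

Side lengths²: AB² = 101, AC² = 137, BC² = 180.
Since BC² = 180 < 137 + 101 = 238, the triangle is acute, so the smallest enclosing circle is the circumcircle.
Circumcentre = (-29/19, 105/38), r² = 69185/1444.
Area = π·r² = π·69185/1444 ≈ 150.52.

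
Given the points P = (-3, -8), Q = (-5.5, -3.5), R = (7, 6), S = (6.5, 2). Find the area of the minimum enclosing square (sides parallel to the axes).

The bounding box has width 12.5 and height 14.
An axis-aligned square enclosing the set must have side ≥ max(width, height).
So the minimum side is max(12.5, 14) = 14.
Area = 14² = 196.

196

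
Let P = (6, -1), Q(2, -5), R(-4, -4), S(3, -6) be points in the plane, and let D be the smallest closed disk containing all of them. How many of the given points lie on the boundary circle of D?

By Welzl's lemma the MEC is supported by two points (diametrically opposite) or three points (on a circumcircle).
The farthest pair is P–R with squared distance 109. The circle on this segment as diameter has centre (1, -2.5) and r² = 109/4 = 27.25.
Check Q: distance² to centre = 7.25 ≤ 27.25, so it lies inside.
All remaining points lie in this disk, and no smaller disk contains both endpoints, so this is the minimum enclosing circle.
The points at distance exactly r from the centre are P, R — 2 points.

2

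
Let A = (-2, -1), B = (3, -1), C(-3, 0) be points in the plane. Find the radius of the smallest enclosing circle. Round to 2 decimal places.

Side lengths²: AB² = 25, AC² = 2, BC² = 37.
Since BC² = 37 ≥ 25 + 2 = 27, the angle opposite BC is not acute, so the smallest enclosing circle has BC as diameter.
Centre = midpoint of BC = (0, -0.5), r² = 37/4 = 9.25.
r = √(9.25) ≈ 3.04.

3.04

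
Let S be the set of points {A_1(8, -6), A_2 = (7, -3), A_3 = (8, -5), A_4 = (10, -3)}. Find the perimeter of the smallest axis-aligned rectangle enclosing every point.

12

Width = max x − min x = 10 − 7 = 3.
Height = max y − min y = -3 − (-6) = 3.
Perimeter = 2(3 + 3) = 12.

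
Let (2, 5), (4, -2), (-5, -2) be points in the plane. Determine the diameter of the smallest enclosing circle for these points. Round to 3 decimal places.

Call the three points A, B, C in the order given.
Side lengths²: AB² = 53, AC² = 98, BC² = 81.
Since AC² = 98 < 81 + 53 = 134, the triangle is acute, so the smallest enclosing circle is the circumcircle.
Circumcentre = (-0.5, 0.5), r² = 26.5.
Diameter = 2r = 2√(26.5) ≈ 10.296.

10.296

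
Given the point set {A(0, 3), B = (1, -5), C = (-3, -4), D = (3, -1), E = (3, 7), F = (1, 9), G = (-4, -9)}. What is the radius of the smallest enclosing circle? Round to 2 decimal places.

A smallest enclosing disk is always determined by at most three of the input points on its boundary.
The farthest pair is F–G with squared distance 349. The circle on this segment as diameter has centre (-1.5, 0) and r² = 349/4 = 87.25.
Check A: distance² to centre = 11.25 ≤ 87.25, so it lies inside.
All remaining points lie in this disk, and no smaller disk contains both endpoints, so this is the minimum enclosing circle.
r = √(87.25) ≈ 9.34.

9.34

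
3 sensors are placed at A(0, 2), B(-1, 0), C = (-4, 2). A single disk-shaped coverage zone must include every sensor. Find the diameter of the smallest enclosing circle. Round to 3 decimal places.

Side lengths²: AB² = 5, AC² = 16, BC² = 13.
Since AC² = 16 < 13 + 5 = 18, the triangle is acute, so the smallest enclosing circle is the circumcircle.
Circumcentre = (-2, 1.75), r² = 4.0625.
Diameter = 2r = 2√(4.0625) ≈ 4.031.

4.031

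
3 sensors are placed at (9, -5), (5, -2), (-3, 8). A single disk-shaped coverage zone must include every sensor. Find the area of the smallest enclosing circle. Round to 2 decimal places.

Call the three points A, B, C in the order given.
Side lengths²: AB² = 25, AC² = 313, BC² = 164.
Since AC² = 313 ≥ 164 + 25 = 189, the angle opposite AC is not acute, so the smallest enclosing circle has AC as diameter.
Centre = midpoint of AC = (3, 1.5), r² = 313/4 = 78.25.
Area = π·r² = π·78.25 ≈ 245.83.

245.83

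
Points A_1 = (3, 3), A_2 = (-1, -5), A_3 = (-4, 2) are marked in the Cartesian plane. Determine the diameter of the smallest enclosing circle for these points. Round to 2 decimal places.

9.26

Side lengths²: A_1A_2² = 80, A_1A_3² = 50, A_2A_3² = 58.
Since A_1A_2² = 80 < 58 + 50 = 108, the triangle is acute, so the smallest enclosing circle is the circumcircle.
Circumcentre = (-1/13, -6/13), r² = 3625/169.
Diameter = 2r = 2√(3625/169) ≈ 9.26.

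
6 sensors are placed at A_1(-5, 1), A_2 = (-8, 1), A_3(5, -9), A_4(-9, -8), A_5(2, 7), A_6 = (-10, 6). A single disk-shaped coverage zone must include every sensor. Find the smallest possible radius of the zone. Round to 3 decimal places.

10.607

The minimum enclosing circle of a finite set is fixed by two of the points (as a diameter) or three (as a circumcircle).
The farthest pair is A_3–A_6 with squared distance 450. The circle on this segment as diameter has centre (-2.5, -1.5) and r² = 450/4 = 112.5.
Check A_1: distance² to centre = 12.5 ≤ 112.5, so it lies inside.
All remaining points lie in this disk, and no smaller disk contains both endpoints, so this is the minimum enclosing circle.
r = √(112.5) ≈ 10.607.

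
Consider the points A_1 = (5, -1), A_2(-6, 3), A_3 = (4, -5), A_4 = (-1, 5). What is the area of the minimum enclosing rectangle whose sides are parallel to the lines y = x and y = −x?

In coordinates u = x + y, v = x − y the rectangle is axis-aligned; the map (x,y)→(u,v) scales areas by 2.
u-values: 4, -3, -1, 4; range = 4 − (-3) = 7.
v-values: 6, -9, 9, -6; range = 9 − (-9) = 18.
Area = (7 × 18) / 2 = 63.

63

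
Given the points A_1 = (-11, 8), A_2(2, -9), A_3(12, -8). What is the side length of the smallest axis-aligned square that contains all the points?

23

The bounding box has width 23 and height 17.
An axis-aligned square enclosing the set must have side ≥ max(width, height).
So the minimum side is max(23, 17) = 23.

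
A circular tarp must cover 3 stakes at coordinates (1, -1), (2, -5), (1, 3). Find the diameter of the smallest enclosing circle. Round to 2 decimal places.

Call the three points A, B, C in the order given.
Side lengths²: AB² = 17, AC² = 16, BC² = 65.
Since BC² = 65 ≥ 17 + 16 = 33, the angle opposite BC is not acute, so the smallest enclosing circle has BC as diameter.
Centre = midpoint of BC = (1.5, -1), r² = 65/4 = 16.25.
Diameter = 2r = 2√(16.25) ≈ 8.06.

8.06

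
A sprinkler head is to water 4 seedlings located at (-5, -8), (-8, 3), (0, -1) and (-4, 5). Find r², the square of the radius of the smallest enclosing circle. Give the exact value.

By Welzl's lemma the MEC is supported by two points (diametrically opposite) or three points (on a circumcircle).
The farthest pair is (-5, -8)–(-4, 5) with squared distance 170. The circle on this segment as diameter has centre (-4.5, -1.5) and r² = 170/4 = 42.5.
Check (-8, 3): distance² to centre = 32.5 ≤ 42.5, so it lies inside.
All remaining points lie in this disk, and no smaller disk contains both endpoints, so this is the minimum enclosing circle.

42.5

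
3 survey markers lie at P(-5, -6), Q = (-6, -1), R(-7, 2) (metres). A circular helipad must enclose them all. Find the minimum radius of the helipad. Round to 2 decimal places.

4.12

Side lengths²: PQ² = 26, PR² = 68, QR² = 10.
Since PR² = 68 ≥ 26 + 10 = 36, the angle opposite PR is not acute, so the smallest enclosing circle has PR as diameter.
Centre = midpoint of PR = (-6, -2), r² = 68/4 = 17.
r = √17 ≈ 4.12.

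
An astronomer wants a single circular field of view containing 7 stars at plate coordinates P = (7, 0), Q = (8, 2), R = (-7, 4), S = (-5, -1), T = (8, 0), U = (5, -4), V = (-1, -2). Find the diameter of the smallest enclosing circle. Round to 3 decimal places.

The farthest pair is R–T with squared distance 241. The circle on this segment as diameter has centre (0.5, 2) and r² = 241/4 = 60.25.
Check P: distance² to centre = 46.25 ≤ 60.25, so it lies inside.
All remaining points lie in this disk, and no smaller disk contains both endpoints, so this is the minimum enclosing circle.
Diameter = 2r = 2√(60.25) ≈ 15.524.

15.524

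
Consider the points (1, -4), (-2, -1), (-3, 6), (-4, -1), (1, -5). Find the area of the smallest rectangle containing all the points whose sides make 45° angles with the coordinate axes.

60

In coordinates u = x + y, v = x − y the rectangle is axis-aligned; the map (x,y)→(u,v) scales areas by 2.
u-values: -3, -3, 3, -5, -4; range = 3 − (-5) = 8.
v-values: 5, -1, -9, -3, 6; range = 6 − (-9) = 15.
Area = (8 × 15) / 2 = 60.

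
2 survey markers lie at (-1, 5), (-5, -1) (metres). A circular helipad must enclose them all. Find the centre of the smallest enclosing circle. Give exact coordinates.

(-3, 2)

The smallest circle enclosing two points has them as diameter endpoints.
Centre = midpoint = (-3, 2); r² = |(-1, 5)−(-5, -1)|²/4 = 52/4 = 13.
Centre = (-3, 2).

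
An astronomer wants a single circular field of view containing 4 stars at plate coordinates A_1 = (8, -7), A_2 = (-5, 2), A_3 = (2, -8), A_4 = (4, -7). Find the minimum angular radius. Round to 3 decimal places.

7.906

A smallest enclosing disk is always determined by at most three of the input points on its boundary.
The farthest pair is A_1–A_2 with squared distance 250. The circle on this segment as diameter has centre (1.5, -2.5) and r² = 250/4 = 62.5.
Check A_3: distance² to centre = 30.5 ≤ 62.5, so it lies inside.
All remaining points lie in this disk, and no smaller disk contains both endpoints, so this is the minimum enclosing circle.
r = √(62.5) ≈ 7.906.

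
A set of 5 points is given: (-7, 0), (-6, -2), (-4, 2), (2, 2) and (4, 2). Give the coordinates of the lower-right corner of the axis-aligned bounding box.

x-range [-7, 4], y-range [-2, 2].
The lower-right corner is (4, -2).

(4, -2)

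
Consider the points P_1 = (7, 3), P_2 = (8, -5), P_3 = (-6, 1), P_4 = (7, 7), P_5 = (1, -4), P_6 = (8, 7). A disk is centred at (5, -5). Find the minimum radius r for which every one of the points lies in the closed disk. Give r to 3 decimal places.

The required radius is the distance from (5, -5) to the farthest point.
Squared distances: 68, 9, 157, 148, 17, 153.
Maximum is 157, attained at P_3.
r = √157 ≈ 12.530.

12.530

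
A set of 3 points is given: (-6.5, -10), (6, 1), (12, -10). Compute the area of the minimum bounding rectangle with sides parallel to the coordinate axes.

203.5

x ranges over [-6.5, 12], width 18.5.
y ranges over [-10, 1], height 11.
Area = 18.5 × 11 = 203.5.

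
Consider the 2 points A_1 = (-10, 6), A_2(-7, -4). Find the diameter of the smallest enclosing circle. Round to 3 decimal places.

The smallest circle enclosing two points has them as diameter endpoints.
Centre = midpoint = (-8.5, 1); r² = |A_1A_2|²/4 = 109/4 = 27.25.
Diameter = 2r = 2√(27.25) ≈ 10.440.

10.440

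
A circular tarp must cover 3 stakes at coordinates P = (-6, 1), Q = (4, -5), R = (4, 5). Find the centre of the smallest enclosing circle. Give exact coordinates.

(0.2, 0)

Side lengths²: PQ² = 136, PR² = 116, QR² = 100.
Since PQ² = 136 < 116 + 100 = 216, the triangle is acute, so the smallest enclosing circle is the circumcircle.
Circumcentre = (0.2, 0), r² = 39.44.
Centre = (0.2, 0).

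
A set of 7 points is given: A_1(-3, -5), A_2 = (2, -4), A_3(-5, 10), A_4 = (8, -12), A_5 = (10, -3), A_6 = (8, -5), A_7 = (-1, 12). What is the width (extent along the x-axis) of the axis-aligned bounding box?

max x = 10, min x = -5, so width = 15.

15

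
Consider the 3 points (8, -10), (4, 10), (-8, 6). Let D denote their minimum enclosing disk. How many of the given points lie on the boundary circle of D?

3

Call the three points A, B, C in the order given.
Side lengths²: AB² = 416, AC² = 512, BC² = 160.
Since AC² = 512 < 416 + 160 = 576, the triangle is acute, so the smallest enclosing circle is the circumcircle.
Circumcentre = (1, -1), r² = 130.
The points at distance exactly r from the centre are (8, -10), (4, 10), (-8, 6) — 3 points.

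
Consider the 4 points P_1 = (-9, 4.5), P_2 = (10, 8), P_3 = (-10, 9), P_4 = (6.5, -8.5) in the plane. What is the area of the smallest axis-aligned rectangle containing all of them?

x ranges over [-10, 10], width 20.
y ranges over [-8.5, 9], height 17.5.
Area = 20 × 17.5 = 350.

350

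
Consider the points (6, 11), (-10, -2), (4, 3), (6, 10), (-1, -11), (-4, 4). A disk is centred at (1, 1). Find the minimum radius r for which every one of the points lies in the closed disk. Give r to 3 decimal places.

12.166

The required radius is the distance from (1, 1) to the farthest point.
Squared distances: 125, 130, 13, 106, 148, 34.
Maximum is 148, attained at (-1, -11).
r = √148 ≈ 12.166.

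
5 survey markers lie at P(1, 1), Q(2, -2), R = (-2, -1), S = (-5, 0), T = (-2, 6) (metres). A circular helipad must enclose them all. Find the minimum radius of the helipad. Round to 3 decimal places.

The minimum enclosing circle is determined by three boundary points: Q, S, T.
Their circumcentre is (-0.75, 1.625) with r² = 20.703125.
The farthest remaining point R is at distance² 8.453125 ≤ 20.703125.
r = √(20.703125) ≈ 4.550.

4.550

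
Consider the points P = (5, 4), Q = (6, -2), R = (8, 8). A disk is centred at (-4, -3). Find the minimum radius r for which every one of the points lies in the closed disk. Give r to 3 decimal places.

The required radius is the distance from (-4, -3) to the farthest point.
Squared distances: 130, 101, 265.
Maximum is 265, attained at R.
r = √265 ≈ 16.279.

16.279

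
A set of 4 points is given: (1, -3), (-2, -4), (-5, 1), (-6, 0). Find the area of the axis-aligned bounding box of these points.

x ranges over [-6, 1], width 7.
y ranges over [-4, 1], height 5.
Area = 7 × 5 = 35.

35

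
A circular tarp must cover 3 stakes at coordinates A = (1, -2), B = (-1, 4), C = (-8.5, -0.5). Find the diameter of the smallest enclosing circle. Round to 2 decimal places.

9.85

Side lengths²: AB² = 40, AC² = 92.5, BC² = 76.5.
Since AC² = 92.5 < 76.5 + 40 = 116.5, the triangle is acute, so the smallest enclosing circle is the circumcircle.
Circumcentre = (-43/12, -7/36), r² = 15725/648.
Diameter = 2r = 2√(15725/648) ≈ 9.85.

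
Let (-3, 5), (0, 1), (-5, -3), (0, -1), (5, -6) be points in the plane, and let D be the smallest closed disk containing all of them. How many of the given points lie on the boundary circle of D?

2

The farthest pair is (-3, 5)–(5, -6) with squared distance 185. The circle on this segment as diameter has centre (1, -0.5) and r² = 185/4 = 46.25.
Check (0, 1): distance² to centre = 3.25 ≤ 46.25, so it lies inside.
All remaining points lie in this disk, and no smaller disk contains both endpoints, so this is the minimum enclosing circle.
The points at distance exactly r from the centre are (-3, 5), (5, -6) — 2 points.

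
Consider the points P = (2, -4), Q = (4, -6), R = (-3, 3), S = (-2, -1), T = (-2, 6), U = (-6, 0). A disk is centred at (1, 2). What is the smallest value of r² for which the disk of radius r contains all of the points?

73

The required radius is the distance from (1, 2) to the farthest point.
Squared distances: 37, 73, 17, 18, 25, 53.
Maximum is 73, attained at Q.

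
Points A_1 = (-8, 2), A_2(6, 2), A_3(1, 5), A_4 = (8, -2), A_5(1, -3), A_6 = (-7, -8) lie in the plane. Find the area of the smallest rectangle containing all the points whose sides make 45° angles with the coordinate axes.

In coordinates u = x + y, v = x − y the rectangle is axis-aligned; the map (x,y)→(u,v) scales areas by 2.
u-values: -6, 8, 6, 6, -2, -15; range = 8 − (-15) = 23.
v-values: -10, 4, -4, 10, 4, 1; range = 10 − (-10) = 20.
Area = (23 × 20) / 2 = 230.

230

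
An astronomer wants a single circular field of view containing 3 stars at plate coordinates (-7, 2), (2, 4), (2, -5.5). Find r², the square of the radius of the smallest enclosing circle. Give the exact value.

Call the three points A, B, C in the order given.
Side lengths²: AB² = 85, AC² = 137.25, BC² = 90.25.
Since AC² = 137.25 < 90.25 + 85 = 175.25, the triangle is acute, so the smallest enclosing circle is the circumcircle.
Circumcentre = (-5/3, -0.75), r² = 5185/144.

5185/144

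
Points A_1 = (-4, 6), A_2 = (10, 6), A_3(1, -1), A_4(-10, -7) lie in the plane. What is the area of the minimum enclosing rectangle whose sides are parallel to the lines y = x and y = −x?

In coordinates u = x + y, v = x − y the rectangle is axis-aligned; the map (x,y)→(u,v) scales areas by 2.
u-values: 2, 16, 0, -17; range = 16 − (-17) = 33.
v-values: -10, 4, 2, -3; range = 4 − (-10) = 14.
Area = (33 × 14) / 2 = 231.

231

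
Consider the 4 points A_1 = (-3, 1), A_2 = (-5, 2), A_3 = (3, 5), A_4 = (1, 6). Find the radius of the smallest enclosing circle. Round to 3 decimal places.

4.272

The farthest pair is A_2–A_3 with squared distance 73. The circle on this segment as diameter has centre (-1, 3.5) and r² = 73/4 = 18.25.
Check A_1: distance² to centre = 10.25 ≤ 18.25, so it lies inside.
All remaining points lie in this disk, and no smaller disk contains both endpoints, so this is the minimum enclosing circle.
r = √(18.25) ≈ 4.272.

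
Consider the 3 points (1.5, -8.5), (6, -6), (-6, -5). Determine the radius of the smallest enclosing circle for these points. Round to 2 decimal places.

Call the three points A, B, C in the order given.
Side lengths²: AB² = 26.5, AC² = 68.5, BC² = 145.
Since BC² = 145 ≥ 68.5 + 26.5 = 95, the angle opposite BC is not acute, so the smallest enclosing circle has BC as diameter.
Centre = midpoint of BC = (0, -5.5), r² = 145/4 = 36.25.
r = √(36.25) ≈ 6.02.

6.02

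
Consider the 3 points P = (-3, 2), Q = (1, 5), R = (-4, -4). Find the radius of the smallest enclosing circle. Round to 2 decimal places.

5.15

Side lengths²: PQ² = 25, PR² = 37, QR² = 106.
Since QR² = 106 ≥ 37 + 25 = 62, the angle opposite QR is not acute, so the smallest enclosing circle has QR as diameter.
Centre = midpoint of QR = (-1.5, 0.5), r² = 106/4 = 26.5.
r = √(26.5) ≈ 5.15.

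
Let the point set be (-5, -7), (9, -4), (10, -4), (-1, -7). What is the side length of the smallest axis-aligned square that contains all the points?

The bounding box has width 15 and height 3.
An axis-aligned square enclosing the set must have side ≥ max(width, height).
So the minimum side is max(15, 3) = 15.

15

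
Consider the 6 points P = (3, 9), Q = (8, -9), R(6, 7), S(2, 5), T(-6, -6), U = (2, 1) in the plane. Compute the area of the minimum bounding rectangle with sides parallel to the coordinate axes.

x ranges over [-6, 8], width 14.
y ranges over [-9, 9], height 18.
Area = 14 × 18 = 252.

252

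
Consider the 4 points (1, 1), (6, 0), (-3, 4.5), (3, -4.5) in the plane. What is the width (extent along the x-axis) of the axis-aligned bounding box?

9

max x = 6, min x = -3, so width = 9.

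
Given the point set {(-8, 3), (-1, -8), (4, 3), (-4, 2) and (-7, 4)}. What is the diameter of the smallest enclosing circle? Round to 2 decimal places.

14.32

A smallest enclosing disk is always determined by at most three of the input points on its boundary.
The minimum enclosing circle is determined by three boundary points: (-8, 3), (-1, -8), (4, 3).
Their circumcentre is (-2, -10/11) with r² = 6205/121.
The farthest remaining point (-7, 4) is at distance² 5941/121 ≤ 6205/121.
Diameter = 2r = 2√(6205/121) ≈ 14.32.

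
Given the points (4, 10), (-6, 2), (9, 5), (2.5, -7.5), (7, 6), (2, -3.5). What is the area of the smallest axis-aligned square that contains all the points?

The bounding box has width 15 and height 17.5.
An axis-aligned square enclosing the set must have side ≥ max(width, height).
So the minimum side is max(15, 17.5) = 17.5.
Area = 17.5² = 306.25.

306.25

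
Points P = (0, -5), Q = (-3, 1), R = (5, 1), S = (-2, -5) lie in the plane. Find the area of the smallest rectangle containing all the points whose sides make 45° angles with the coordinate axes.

In coordinates u = x + y, v = x − y the rectangle is axis-aligned; the map (x,y)→(u,v) scales areas by 2.
u-values: -5, -2, 6, -7; range = 6 − (-7) = 13.
v-values: 5, -4, 4, 3; range = 5 − (-4) = 9.
Area = (13 × 9) / 2 = 58.5.

58.5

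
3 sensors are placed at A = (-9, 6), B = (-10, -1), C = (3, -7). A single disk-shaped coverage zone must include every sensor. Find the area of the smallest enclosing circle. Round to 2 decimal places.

Side lengths²: AB² = 50, AC² = 313, BC² = 205.
Since AC² = 313 ≥ 205 + 50 = 255, the angle opposite AC is not acute, so the smallest enclosing circle has AC as diameter.
Centre = midpoint of AC = (-3, -0.5), r² = 313/4 = 78.25.
Area = π·r² = π·78.25 ≈ 245.83.

245.83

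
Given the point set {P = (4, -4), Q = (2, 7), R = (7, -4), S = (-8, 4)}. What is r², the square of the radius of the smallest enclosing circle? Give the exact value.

72.25

The minimum enclosing circle of a finite set is fixed by two of the points (as a diameter) or three (as a circumcircle).
The farthest pair is R–S with squared distance 289. The circle on this segment as diameter has centre (-0.5, 0) and r² = 289/4 = 72.25.
Check P: distance² to centre = 36.25 ≤ 72.25, so it lies inside.
All remaining points lie in this disk, and no smaller disk contains both endpoints, so this is the minimum enclosing circle.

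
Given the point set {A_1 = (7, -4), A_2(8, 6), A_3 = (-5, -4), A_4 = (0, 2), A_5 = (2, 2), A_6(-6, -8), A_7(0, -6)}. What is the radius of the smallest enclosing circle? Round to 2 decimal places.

The minimum enclosing circle of a finite set is fixed by two of the points (as a diameter) or three (as a circumcircle).
The farthest pair is A_2–A_6 with squared distance 392. The circle on this segment as diameter has centre (1, -1) and r² = 392/4 = 98.
Check A_1: distance² to centre = 45 ≤ 98, so it lies inside.
All remaining points lie in this disk, and no smaller disk contains both endpoints, so this is the minimum enclosing circle.
r = √98 ≈ 9.90.

9.90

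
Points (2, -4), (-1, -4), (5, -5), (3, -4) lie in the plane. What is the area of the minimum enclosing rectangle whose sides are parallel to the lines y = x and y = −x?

17.5

In coordinates u = x + y, v = x − y the rectangle is axis-aligned; the map (x,y)→(u,v) scales areas by 2.
u-values: -2, -5, 0, -1; range = 0 − (-5) = 5.
v-values: 6, 3, 10, 7; range = 10 − 3 = 7.
Area = (5 × 7) / 2 = 17.5.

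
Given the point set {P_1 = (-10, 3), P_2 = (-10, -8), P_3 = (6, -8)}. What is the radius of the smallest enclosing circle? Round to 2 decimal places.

9.71

Side lengths²: P_1P_2² = 121, P_1P_3² = 377, P_2P_3² = 256.
Since P_1P_3² = 377 ≥ 256 + 121 = 377, the angle opposite P_1P_3 is not acute, so the smallest enclosing circle has P_1P_3 as diameter.
Centre = midpoint of P_1P_3 = (-2, -2.5), r² = 377/4 = 94.25.
r = √(94.25) ≈ 9.71.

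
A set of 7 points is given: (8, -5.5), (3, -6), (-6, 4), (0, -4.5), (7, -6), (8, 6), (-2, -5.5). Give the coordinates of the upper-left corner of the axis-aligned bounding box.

x-range [-6, 8], y-range [-6, 6].
The upper-left corner is (-6, 6).

(-6, 6)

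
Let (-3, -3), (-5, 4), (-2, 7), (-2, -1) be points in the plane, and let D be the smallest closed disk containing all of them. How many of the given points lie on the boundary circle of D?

2

By Welzl's lemma the MEC is supported by two points (diametrically opposite) or three points (on a circumcircle).
The farthest pair is (-3, -3)–(-2, 7) with squared distance 101. The circle on this segment as diameter has centre (-2.5, 2) and r² = 101/4 = 25.25.
Check (-5, 4): distance² to centre = 10.25 ≤ 25.25, so it lies inside.
All remaining points lie in this disk, and no smaller disk contains both endpoints, so this is the minimum enclosing circle.
The points at distance exactly r from the centre are (-3, -3), (-2, 7) — 2 points.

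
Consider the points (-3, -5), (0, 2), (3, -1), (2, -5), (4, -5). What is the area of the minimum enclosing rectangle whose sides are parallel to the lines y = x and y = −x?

In coordinates u = x + y, v = x − y the rectangle is axis-aligned; the map (x,y)→(u,v) scales areas by 2.
u-values: -8, 2, 2, -3, -1; range = 2 − (-8) = 10.
v-values: 2, -2, 4, 7, 9; range = 9 − (-2) = 11.
Area = (10 × 11) / 2 = 55.

55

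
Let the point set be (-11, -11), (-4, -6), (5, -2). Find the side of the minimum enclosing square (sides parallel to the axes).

16

The bounding box has width 16 and height 9.
An axis-aligned square enclosing the set must have side ≥ max(width, height).
So the minimum side is max(16, 9) = 16.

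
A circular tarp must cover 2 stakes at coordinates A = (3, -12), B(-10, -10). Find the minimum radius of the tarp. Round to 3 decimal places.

6.576

The smallest circle enclosing two points has them as diameter endpoints.
Centre = midpoint = (-3.5, -11); r² = |AB|²/4 = 173/4 = 43.25.
r = √(43.25) ≈ 6.576.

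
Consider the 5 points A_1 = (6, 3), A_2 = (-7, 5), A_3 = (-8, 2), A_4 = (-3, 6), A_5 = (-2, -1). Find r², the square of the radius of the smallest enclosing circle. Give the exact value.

By Welzl's lemma the MEC is supported by two points (diametrically opposite) or three points (on a circumcircle).
The farthest pair is A_1–A_3 with squared distance 197. The circle on this segment as diameter has centre (-1, 2.5) and r² = 197/4 = 49.25.
Check A_2: distance² to centre = 42.25 ≤ 49.25, so it lies inside.
All remaining points lie in this disk, and no smaller disk contains both endpoints, so this is the minimum enclosing circle.

49.25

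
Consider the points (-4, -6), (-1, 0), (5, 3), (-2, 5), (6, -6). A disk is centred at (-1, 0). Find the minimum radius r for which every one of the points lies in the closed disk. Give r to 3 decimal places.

The required radius is the distance from (-1, 0) to the farthest point.
Squared distances: 45, 0, 45, 26, 85.
Maximum is 85, attained at (6, -6).
r = √85 ≈ 9.220.

9.220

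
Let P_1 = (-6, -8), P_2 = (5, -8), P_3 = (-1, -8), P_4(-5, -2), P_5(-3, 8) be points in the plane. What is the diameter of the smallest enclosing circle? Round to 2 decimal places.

18.20

A smallest enclosing disk is always determined by at most three of the input points on its boundary.
The minimum enclosing circle is determined by three boundary points: P_1, P_2, P_5.
Their circumcentre is (-0.5, -0.75) with r² = 82.8125.
The farthest remaining point P_3 is at distance² 52.8125 ≤ 82.8125.
Diameter = 2r = 2√(82.8125) ≈ 18.20.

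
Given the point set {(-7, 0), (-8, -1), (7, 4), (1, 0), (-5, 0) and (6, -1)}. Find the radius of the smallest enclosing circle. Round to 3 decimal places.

The minimum enclosing circle of a finite set is fixed by two of the points (as a diameter) or three (as a circumcircle).
The farthest pair is (-8, -1)–(7, 4) with squared distance 250. The circle on this segment as diameter has centre (-0.5, 1.5) and r² = 250/4 = 62.5.
Check (-7, 0): distance² to centre = 44.5 ≤ 62.5, so it lies inside.
All remaining points lie in this disk, and no smaller disk contains both endpoints, so this is the minimum enclosing circle.
r = √(62.5) ≈ 7.906.

7.906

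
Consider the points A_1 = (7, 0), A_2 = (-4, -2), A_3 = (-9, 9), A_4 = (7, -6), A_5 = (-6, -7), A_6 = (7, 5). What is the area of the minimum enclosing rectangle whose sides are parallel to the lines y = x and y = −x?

In coordinates u = x + y, v = x − y the rectangle is axis-aligned; the map (x,y)→(u,v) scales areas by 2.
u-values: 7, -6, 0, 1, -13, 12; range = 12 − (-13) = 25.
v-values: 7, -2, -18, 13, 1, 2; range = 13 − (-18) = 31.
Area = (25 × 31) / 2 = 387.5.

387.5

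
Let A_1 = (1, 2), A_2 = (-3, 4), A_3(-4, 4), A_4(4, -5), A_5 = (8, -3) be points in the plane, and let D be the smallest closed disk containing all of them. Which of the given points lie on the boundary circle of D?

A_3, A_5

By Welzl's lemma the MEC is supported by two points (diametrically opposite) or three points (on a circumcircle).
The farthest pair is A_3–A_5 with squared distance 193. The circle on this segment as diameter has centre (2, 0.5) and r² = 193/4 = 48.25.
Check A_1: distance² to centre = 3.25 ≤ 48.25, so it lies inside.
All remaining points lie in this disk, and no smaller disk contains both endpoints, so this is the minimum enclosing circle.
The points at distance exactly r from the centre are A_3, A_5 — 2 points.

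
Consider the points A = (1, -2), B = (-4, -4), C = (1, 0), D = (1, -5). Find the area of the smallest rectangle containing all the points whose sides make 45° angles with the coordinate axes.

27

In coordinates u = x + y, v = x − y the rectangle is axis-aligned; the map (x,y)→(u,v) scales areas by 2.
u-values: -1, -8, 1, -4; range = 1 − (-8) = 9.
v-values: 3, 0, 1, 6; range = 6 − 0 = 6.
Area = (9 × 6) / 2 = 27.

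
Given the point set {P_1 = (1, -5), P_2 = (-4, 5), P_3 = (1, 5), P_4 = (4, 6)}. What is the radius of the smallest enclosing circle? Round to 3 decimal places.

A smallest enclosing disk is always determined by at most three of the input points on its boundary.
The minimum enclosing circle is determined by three boundary points: P_1, P_2, P_4.
Their circumcentre is (19/34, 35/34) with r² = 21125/578.
The farthest remaining point P_3 is at distance² 9225/578 ≤ 21125/578.
r = √(21125/578) ≈ 6.046.

6.046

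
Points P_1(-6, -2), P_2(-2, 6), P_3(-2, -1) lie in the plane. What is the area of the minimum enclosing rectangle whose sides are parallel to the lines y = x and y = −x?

In coordinates u = x + y, v = x − y the rectangle is axis-aligned; the map (x,y)→(u,v) scales areas by 2.
u-values: -8, 4, -3; range = 4 − (-8) = 12.
v-values: -4, -8, -1; range = -1 − (-8) = 7.
Area = (12 × 7) / 2 = 42.

42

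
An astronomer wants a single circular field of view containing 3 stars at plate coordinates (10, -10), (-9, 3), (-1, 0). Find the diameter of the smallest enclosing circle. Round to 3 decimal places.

23.022

Call the three points A, B, C in the order given.
Side lengths²: AB² = 530, AC² = 221, BC² = 73.
Since AB² = 530 ≥ 221 + 73 = 294, the angle opposite AB is not acute, so the smallest enclosing circle has AB as diameter.
Centre = midpoint of AB = (0.5, -3.5), r² = 530/4 = 132.5.
Diameter = 2r = 2√(132.5) ≈ 23.022.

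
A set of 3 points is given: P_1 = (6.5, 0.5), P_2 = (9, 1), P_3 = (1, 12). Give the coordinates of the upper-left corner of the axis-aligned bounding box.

x-range [1, 9], y-range [0.5, 12].
The upper-left corner is (1, 12).

(1, 12)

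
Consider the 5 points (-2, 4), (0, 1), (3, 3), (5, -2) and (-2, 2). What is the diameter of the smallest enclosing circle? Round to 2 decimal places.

9.22

The minimum enclosing circle of a finite set is fixed by two of the points (as a diameter) or three (as a circumcircle).
The farthest pair is (-2, 4)–(5, -2) with squared distance 85. The circle on this segment as diameter has centre (1.5, 1) and r² = 85/4 = 21.25.
Check (0, 1): distance² to centre = 2.25 ≤ 21.25, so it lies inside.
All remaining points lie in this disk, and no smaller disk contains both endpoints, so this is the minimum enclosing circle.
Diameter = 2r = 2√(21.25) ≈ 9.22.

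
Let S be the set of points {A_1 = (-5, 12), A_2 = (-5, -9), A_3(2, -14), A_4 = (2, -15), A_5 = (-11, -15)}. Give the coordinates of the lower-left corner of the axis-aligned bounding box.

(-11, -15)

x-range [-11, 2], y-range [-15, 12].
The lower-left corner is (-11, -15).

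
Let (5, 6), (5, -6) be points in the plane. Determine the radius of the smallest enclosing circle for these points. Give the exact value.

The smallest circle enclosing two points has them as diameter endpoints.
Centre = midpoint = (5, 0); r² = |(5, 6)−(5, -6)|²/4 = 144/4 = 36.
r = √36 = 6.

6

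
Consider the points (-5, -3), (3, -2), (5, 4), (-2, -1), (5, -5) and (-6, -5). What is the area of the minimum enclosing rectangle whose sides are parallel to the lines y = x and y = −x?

120

In coordinates u = x + y, v = x − y the rectangle is axis-aligned; the map (x,y)→(u,v) scales areas by 2.
u-values: -8, 1, 9, -3, 0, -11; range = 9 − (-11) = 20.
v-values: -2, 5, 1, -1, 10, -1; range = 10 − (-2) = 12.
Area = (20 × 12) / 2 = 120.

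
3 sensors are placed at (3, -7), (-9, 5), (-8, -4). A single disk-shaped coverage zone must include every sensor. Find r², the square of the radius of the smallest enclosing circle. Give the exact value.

Call the three points A, B, C in the order given.
Side lengths²: AB² = 288, AC² = 130, BC² = 82.
Since AB² = 288 ≥ 130 + 82 = 212, the angle opposite AB is not acute, so the smallest enclosing circle has AB as diameter.
Centre = midpoint of AB = (-3, -1), r² = 288/4 = 72.

72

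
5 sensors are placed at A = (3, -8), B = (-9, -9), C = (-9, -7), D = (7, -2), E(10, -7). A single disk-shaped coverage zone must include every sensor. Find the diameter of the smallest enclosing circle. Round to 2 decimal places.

19.10

By Welzl's lemma the MEC is supported by two points (diametrically opposite) or three points (on a circumcircle).
The farthest pair is B–E with squared distance 365. The circle on this segment as diameter has centre (0.5, -8) and r² = 365/4 = 91.25.
Check A: distance² to centre = 6.25 ≤ 91.25, so it lies inside.
All remaining points lie in this disk, and no smaller disk contains both endpoints, so this is the minimum enclosing circle.
Diameter = 2r = 2√(91.25) ≈ 19.10.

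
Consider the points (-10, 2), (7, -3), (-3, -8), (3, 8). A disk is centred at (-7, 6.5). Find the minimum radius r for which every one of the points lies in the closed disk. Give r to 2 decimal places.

The required radius is the distance from (-7, 6.5) to the farthest point.
Squared distances: 29.25, 286.25, 226.25, 102.25.
Maximum is 286.25, attained at (7, -3).
r = √(286.25) ≈ 16.92.

16.92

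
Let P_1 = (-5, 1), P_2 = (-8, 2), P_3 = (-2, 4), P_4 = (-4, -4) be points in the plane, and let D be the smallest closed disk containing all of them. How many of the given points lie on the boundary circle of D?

3

A smallest enclosing disk is always determined by at most three of the input points on its boundary.
The minimum enclosing circle is determined by three boundary points: P_2, P_3, P_4.
Their circumcentre is (-45/11, 3/11) with r² = 2210/121.
The farthest remaining point P_1 is at distance² 164/121 ≤ 2210/121.
The points at distance exactly r from the centre are P_2, P_3, P_4 — 3 points.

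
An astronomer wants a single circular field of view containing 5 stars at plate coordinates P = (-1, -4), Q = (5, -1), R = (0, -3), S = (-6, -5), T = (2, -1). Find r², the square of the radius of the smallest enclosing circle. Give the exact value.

By Welzl's lemma the MEC is supported by two points (diametrically opposite) or three points (on a circumcircle).
The farthest pair is Q–S with squared distance 137. The circle on this segment as diameter has centre (-0.5, -3) and r² = 137/4 = 34.25.
Check P: distance² to centre = 1.25 ≤ 34.25, so it lies inside.
All remaining points lie in this disk, and no smaller disk contains both endpoints, so this is the minimum enclosing circle.

34.25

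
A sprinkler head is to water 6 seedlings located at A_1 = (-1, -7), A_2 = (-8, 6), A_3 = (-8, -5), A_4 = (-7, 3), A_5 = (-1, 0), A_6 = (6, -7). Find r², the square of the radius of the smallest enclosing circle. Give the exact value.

91.25

The minimum enclosing circle of a finite set is fixed by two of the points (as a diameter) or three (as a circumcircle).
The farthest pair is A_2–A_6 with squared distance 365. The circle on this segment as diameter has centre (-1, -0.5) and r² = 365/4 = 91.25.
Check A_1: distance² to centre = 42.25 ≤ 91.25, so it lies inside.
All remaining points lie in this disk, and no smaller disk contains both endpoints, so this is the minimum enclosing circle.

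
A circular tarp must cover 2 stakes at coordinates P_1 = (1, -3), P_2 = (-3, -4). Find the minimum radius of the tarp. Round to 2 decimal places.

The smallest circle enclosing two points has them as diameter endpoints.
Centre = midpoint = (-1, -3.5); r² = |P_1P_2|²/4 = 17/4 = 4.25.
r = √(4.25) ≈ 2.06.

2.06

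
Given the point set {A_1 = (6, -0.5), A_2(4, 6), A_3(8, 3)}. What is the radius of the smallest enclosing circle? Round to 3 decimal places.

3.400

Side lengths²: A_1A_2² = 46.25, A_1A_3² = 16.25, A_2A_3² = 25.
Since A_1A_2² = 46.25 ≥ 25 + 16.25 = 41.25, the angle opposite A_1A_2 is not acute, so the smallest enclosing circle has A_1A_2 as diameter.
Centre = midpoint of A_1A_2 = (5, 2.75), r² = 46.25/4 = 11.5625.
r = √(11.5625) ≈ 3.400.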